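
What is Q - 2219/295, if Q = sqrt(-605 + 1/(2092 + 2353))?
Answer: -2219/295 + 2*I*sqrt(2988400170)/4445 ≈ -7.522 + 24.597*I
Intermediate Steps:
Q = 2*I*sqrt(2988400170)/4445 (Q = sqrt(-605 + 1/4445) = sqrt(-2689224/4445) = 2*I*sqrt(2988400170)/4445 ≈ 24.597*I)
Q - 2219/295 = 2*I*sqrt(2988400170)/4445 - 2219/295 = -2219/295 + 2*I*sqrt(2988400170)/4445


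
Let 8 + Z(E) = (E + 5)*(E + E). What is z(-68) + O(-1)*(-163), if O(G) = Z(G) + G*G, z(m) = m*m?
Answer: 7069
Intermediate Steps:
Z(E) = -8 + 2*E*(5 + E) (Z(E) = -8 + (E + 5)*(E + E) = -8 + (5 + E)*(2*E) = -8 + 2*E*(5 + E))
z(m) = m**2
O(G) = -8 + 3*G**2 + 10*G (O(G) = (-8 + 2*G**2 + 10*G) + G*G = (-8 + 2*G**2 + 10*G) + G**2 = -8 + 3*G**2 + 10*G)
z(-68) + O(-1)*(-163) = (-68)**2 + (-8 + 3*(-1)**2 + 10*(-1))*(-163) = 4624 + (-8 + 3*1 - 10)*(-163) = 4624 + (-8 + 3 - 10)*(-163) = 4624 - 15*(-163) = 4624 + 2445 = 7069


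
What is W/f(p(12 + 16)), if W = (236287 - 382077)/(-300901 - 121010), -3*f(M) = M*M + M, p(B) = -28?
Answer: -72895/53160786 ≈ -0.0013712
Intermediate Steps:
f(M) = -M/3 - M²/3 (f(M) = -(M*M + M)/3 = -(M² + M)/3 = -(M + M²)/3 = -M/3 - M²/3)
W = 145790/421911 (W = -145790/(-421911) = -145790*(-1/421911) = 145790/421911 ≈ 0.34555)
W/f(p(12 + 16)) = 145790/(421911*((-⅓*(-28)*(1 - 28)))) = 145790/(421911*((-⅓*(-28)*(-27)))) = (145790/421911)/(-252) = (145790/421911)*(-1/252) = -72895/53160786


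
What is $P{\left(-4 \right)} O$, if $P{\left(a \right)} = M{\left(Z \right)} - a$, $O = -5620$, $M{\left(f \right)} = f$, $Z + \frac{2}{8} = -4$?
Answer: $1405$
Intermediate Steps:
$Z = - \frac{17}{4}$ ($Z = - \frac{1}{4} - 4 = - \frac{17}{4} \approx -4.25$)
$P{\left(a \right)} = - \frac{17}{4} - a$
$P{\left(-4 \right)} O = \left(- \frac{17}{4} - -4\right) \left(-5620\right) = \left(- \frac{17}{4} + 4\right) \left(-5620\right) = \left(- \frac{1}{4}\right) \left(-5620\right) = 1405$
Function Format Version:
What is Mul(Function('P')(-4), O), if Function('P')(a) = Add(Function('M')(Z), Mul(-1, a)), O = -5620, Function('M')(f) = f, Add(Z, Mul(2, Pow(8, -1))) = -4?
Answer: 1405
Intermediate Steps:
Z = Rational(-17, 4) (Z = Add(Rational(-1, 4), -4) = Rational(-17, 4) ≈ -4.2500)
Function('P')(a) = Add(Rational(-17, 4), Mul(-1, a))
Mul(Function('P')(-4), O) = Mul(Add(Rational(-17, 4), Mul(-1, -4)), -5620) = Mul(Add(Rational(-17, 4), 4), -5620) = Mul(Rational(-1, 4), -5620) = 1405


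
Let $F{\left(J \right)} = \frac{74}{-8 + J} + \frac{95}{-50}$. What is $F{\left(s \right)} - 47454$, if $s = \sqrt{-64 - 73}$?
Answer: $- \frac{95392279}{2010} - \frac{74 i \sqrt{137}}{201} \approx -47459.0 - 4.3092 i$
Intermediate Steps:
$s = i \sqrt{137}$ ($s = \sqrt{-137} = i \sqrt{137} \approx 11.705 i$)
$F{\left(J \right)} = - \frac{19}{10} + \frac{74}{-8 + J}$ ($F{\left(J \right)} = \frac{74}{-8 + J} + 95 \left(- \frac{1}{50}\right) = \frac{74}{-8 + J} - \frac{19}{10} = - \frac{19}{10} + \frac{74}{-8 + J}$)
$F{\left(s \right)} - 47454 = \frac{892 - 19 i \sqrt{137}}{10 \left(-8 + i \sqrt{137}\right)} - 47454 = -47454 + \frac{892 - 19 i \sqrt{137}}{10 \left(-8 + i \sqrt{137}\right)}$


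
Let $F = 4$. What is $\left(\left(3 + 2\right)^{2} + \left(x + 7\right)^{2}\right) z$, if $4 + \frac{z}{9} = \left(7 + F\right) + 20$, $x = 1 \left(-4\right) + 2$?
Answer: $12150$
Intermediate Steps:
$x = -2$ ($x = -4 + 2 = -2$)
$z = 243$ ($z = -36 + 9 \left(\left(7 + 4\right) + 20\right) = -36 + 9 \left(11 + 20\right) = -36 + 9 \cdot 31 = -36 + 279 = 243$)
$\left(\left(3 + 2\right)^{2} + \left(x + 7\right)^{2}\right) z = \left(\left(3 + 2\right)^{2} + \left(-2 + 7\right)^{2}\right) 243 = \left(5^{2} + 5^{2}\right) 243 = \left(25 + 25\right) 243 = 50 \cdot 243 = 12150$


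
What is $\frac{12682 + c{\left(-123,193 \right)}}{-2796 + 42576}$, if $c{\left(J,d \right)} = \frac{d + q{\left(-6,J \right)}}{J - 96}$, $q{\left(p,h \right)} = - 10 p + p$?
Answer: $\frac{2777111}{8711820} \approx 0.31878$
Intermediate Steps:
$q{\left(p,h \right)} = - 9 p$
$c{\left(J,d \right)} = \frac{54 + d}{-96 + J}$ ($c{\left(J,d \right)} = \frac{d - -54}{J - 96} = \frac{d + 54}{-96 + J} = \frac{54 + d}{-96 + J}$)
$\frac{12682 + c{\left(-123,193 \right)}}{-2796 + 42576} = \frac{12682 + \frac{54 + 193}{-96 - 123}}{-2796 + 42576} = \frac{12682 + \frac{1}{-219} \cdot 247}{39780} = \left(12682 - \frac{247}{219}\right) \frac{1}{39780} = \frac{2777111}{219} \cdot \frac{1}{39780} = \frac{2777111}{8711820}$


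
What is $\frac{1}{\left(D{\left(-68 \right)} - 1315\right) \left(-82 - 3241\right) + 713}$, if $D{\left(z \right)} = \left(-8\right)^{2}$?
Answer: $\frac{1}{4157786} \approx 2.4051 \cdot 10^{-7}$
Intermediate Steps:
$D{\left(z \right)} = 64$
$\frac{1}{\left(D{\left(-68 \right)} - 1315\right) \left(-82 - 3241\right) + 713} = \frac{1}{\left(64 - 1315\right) \left(-82 - 3241\right) + 713} = \frac{1}{\left(-1251\right) \left(-3323\right) + 713} = \frac{1}{4157073 + 713} = \frac{1}{4157786}$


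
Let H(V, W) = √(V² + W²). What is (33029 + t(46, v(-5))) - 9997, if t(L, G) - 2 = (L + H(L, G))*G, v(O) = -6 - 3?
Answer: 22620 - 117*√13 ≈ 22198.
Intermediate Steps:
v(O) = -9
t(L, G) = 2 + G*(L + √(G² + L²)) (t(L, G) = 2 + (L + √(L² + G²))*G = 2 + (L + √(G² + L²))*G = 2 + G*(L + √(G² + L²)))
(33029 + t(46, v(-5))) - 9997 = (33029 + (2 - 9*46 - 9*√((-9)² + 46²))) - 9997 = (33029 + (2 - 414 - 9*√(81 + 2116))) - 9997 = (33029 + (2 - 414 - 117*√13)) - 9997 = (33029 + (-412 - 117*√13)) - 9997 = (32617 - 117*√13) - 9997 = 22620 - 117*√13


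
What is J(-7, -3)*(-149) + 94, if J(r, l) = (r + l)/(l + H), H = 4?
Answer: 1584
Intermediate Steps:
J(r, l) = (l + r)/(4 + l) (J(r, l) = (r + l)/(l + 4) = (l + r)/(4 + l))
J(-7, -3)*(-149) + 94 = ((-3 - 7)/(4 - 3))*(-149) + 94 = (-10/1)*(-149) + 94 = (1*(-10))*(-149) + 94 = -10*(-149) + 94 = 1490 + 94 = 1584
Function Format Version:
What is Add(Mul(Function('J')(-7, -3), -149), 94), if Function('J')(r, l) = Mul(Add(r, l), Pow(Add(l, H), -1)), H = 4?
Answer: 1584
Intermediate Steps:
Function('J')(r, l) = Mul(Pow(Add(4, l), -1), Add(l, r)) (Function('J')(r, l) = Mul(Add(r, l), Pow(Add(l, 4), -1)) = Mul(Add(l, r), Pow(Add(4, l), -1)) = Mul(Pow(Add(4, l), -1), Add(l, r)))
Add(Mul(Function('J')(-7, -3), -149), 94) = Add(Mul(Mul(Pow(Add(4, -3), -1), Add(-3, -7)), -149), 94) = Add(Mul(Mul(Pow(1, -1), -10), -149), 94) = Add(Mul(Mul(1, -10), -149), 94) = Add(Mul(-10, -149), 94) = Add(1490, 94) = 1584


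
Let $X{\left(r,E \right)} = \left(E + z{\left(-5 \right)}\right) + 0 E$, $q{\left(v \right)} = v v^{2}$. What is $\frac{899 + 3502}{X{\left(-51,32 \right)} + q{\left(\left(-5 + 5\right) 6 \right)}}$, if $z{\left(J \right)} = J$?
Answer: $163$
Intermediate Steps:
$q{\left(v \right)} = v^{3}$
$X{\left(r,E \right)} = -5 + E$ ($X{\left(r,E \right)} = \left(E - 5\right) + 0 E = \left(-5 + E\right) + 0 = -5 + E$)
$\frac{899 + 3502}{X{\left(-51,32 \right)} + q{\left(\left(-5 + 5\right) 6 \right)}} = \frac{899 + 3502}{\left(-5 + 32\right) + \left(\left(-5 + 5\right) 6\right)^{3}} = \frac{4401}{27 + \left(0 \cdot 6\right)^{3}} = \frac{4401}{27 + 0^{3}} = \frac{4401}{27 + 0} = \frac{4401}{27} = 4401 \cdot \frac{1}{27} = 163$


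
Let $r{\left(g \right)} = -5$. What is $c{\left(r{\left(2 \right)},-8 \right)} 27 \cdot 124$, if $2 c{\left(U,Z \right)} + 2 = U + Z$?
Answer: $-25110$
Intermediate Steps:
$c{\left(U,Z \right)} = -1 + \frac{U}{2} + \frac{Z}{2}$ ($c{\left(U,Z \right)} = -1 + \frac{U + Z}{2} = -1 + \left(\frac{U}{2} + \frac{Z}{2}\right) = -1 + \frac{U}{2} + \frac{Z}{2}$)
$c{\left(r{\left(2 \right)},-8 \right)} 27 \cdot 124 = \left(-1 + \frac{1}{2} \left(-5\right) + \frac{1}{2} \left(-8\right)\right) 27 \cdot 124 = \left(-1 - \frac{5}{2} - 4\right) 27 \cdot 124 = \left(- \frac{15}{2}\right) 27 \cdot 124 = \left(- \frac{405}{2}\right) 124 = -25110$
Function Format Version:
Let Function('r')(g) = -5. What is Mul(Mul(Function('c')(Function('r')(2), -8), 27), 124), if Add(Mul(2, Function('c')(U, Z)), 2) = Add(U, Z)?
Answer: -25110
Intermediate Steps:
Function('c')(U, Z) = Add(-1, Mul(Rational(1, 2), U), Mul(Rational(1, 2), Z)) (Function('c')(U, Z) = Add(-1, Mul(Rational(1, 2), Add(U, Z))) = Add(-1, Add(Mul(Rational(1, 2), U), Mul(Rational(1, 2), Z))) = Add(-1, Mul(Rational(1, 2), U), Mul(Rational(1, 2), Z)))
Mul(Mul(Function('c')(Function('r')(2), -8), 27), 124) = Mul(Mul(Add(-1, Mul(Rational(1, 2), -5), Mul(Rational(1, 2), -8)), 27), 124) = Mul(Mul(Add(-1, Rational(-5, 2), -4), 27), 124) = Mul(Mul(Rational(-15, 2), 27), 124) = Mul(Rational(-405, 2), 124) = -25110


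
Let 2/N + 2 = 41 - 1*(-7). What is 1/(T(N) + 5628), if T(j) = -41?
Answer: 1/5587 ≈ 0.00017899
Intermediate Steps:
N = 1/23 (N = 2/(-2 + (41 - 1*(-7))) = 2/(-2 + (41 + 7)) = 2/(-2 + 48) = 2/46 = 2*(1/46) = 1/23 ≈ 0.043478)
1/(T(N) + 5628) = 1/(-41 + 5628) = 1/5587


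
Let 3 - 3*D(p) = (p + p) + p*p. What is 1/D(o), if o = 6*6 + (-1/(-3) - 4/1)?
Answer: -27/9964 ≈ -0.0027098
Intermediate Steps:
o = 97/3 (o = 36 + (-1*(-⅓) - 4*1) = 36 + (⅓ - 4) = 36 - 11/3 = 97/3 ≈ 32.333)
D(p) = 1 - 2*p/3 - p²/3 (D(p) = 1 - ((p + p) + p*p)/3 = 1 - (2*p + p²)/3 = 1 - (p² + 2*p)/3 = 1 + (-2*p/3 - p²/3) = 1 - 2*p/3 - p²/3)
1/D(o) = 1/(1 - ⅔*97/3 - (97/3)²/3) = 1/(1 - 194/9 - ⅓*9409/9) = 1/(1 - 194/9 - 9409/27) = 1/(-9964/27) = -27/9964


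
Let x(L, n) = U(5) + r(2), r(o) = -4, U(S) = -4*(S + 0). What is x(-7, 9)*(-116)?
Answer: 2784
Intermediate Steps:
U(S) = -4*S
x(L, n) = -24 (x(L, n) = -4*5 - 4 = -20 - 4 = -24)
x(-7, 9)*(-116) = -24*(-116) = 2784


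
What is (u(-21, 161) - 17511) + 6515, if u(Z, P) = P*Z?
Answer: -14377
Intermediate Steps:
(u(-21, 161) - 17511) + 6515 = (161*(-21) - 17511) + 6515 = (-3381 - 17511) + 6515 = -20892 + 6515 = -14377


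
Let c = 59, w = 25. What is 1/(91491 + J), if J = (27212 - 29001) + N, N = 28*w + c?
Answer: 1/90461 ≈ 1.1054e-5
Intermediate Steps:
N = 759 (N = 28*25 + 59 = 700 + 59 = 759)
J = -1030 (J = (27212 - 29001) + 759 = -1789 + 759 = -1030)
1/(91491 + J) = 1/(91491 - 1030) = 1/90461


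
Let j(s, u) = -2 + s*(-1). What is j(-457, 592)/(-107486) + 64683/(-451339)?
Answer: -7157876183/48512623754 ≈ -0.14755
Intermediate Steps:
j(s, u) = -2 - s
j(-457, 592)/(-107486) + 64683/(-451339) = (-2 - 1*(-457))/(-107486) + 64683/(-451339) = (-2 + 457)*(-1/107486) + 64683*(-1/451339) = 455*(-1/107486) - 64683/451339 = -455/107486 - 64683/451339 = -7157876183/48512623754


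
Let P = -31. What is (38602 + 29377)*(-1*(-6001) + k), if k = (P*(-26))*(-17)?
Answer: -523506279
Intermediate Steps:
k = -13702 (k = -31*(-26)*(-17) = 806*(-17) = -13702)
(38602 + 29377)*(-1*(-6001) + k) = (38602 + 29377)*(-1*(-6001) - 13702) = 67979*(6001 - 13702) = 67979*(-7701) = -523506279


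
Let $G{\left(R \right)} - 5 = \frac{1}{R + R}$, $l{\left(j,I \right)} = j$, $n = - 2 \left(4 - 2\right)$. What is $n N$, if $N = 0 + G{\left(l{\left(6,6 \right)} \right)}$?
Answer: $- \frac{61}{3} \approx -20.333$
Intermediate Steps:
$n = -4$ ($n = \left(-2\right) 2 = -4$)
$G{\left(R \right)} = 5 + \frac{1}{2 R}$ ($G{\left(R \right)} = 5 + \frac{1}{R + R} = 5 + \frac{1}{2 R}$)
$N = \frac{61}{12}$ ($N = 0 + \left(5 + \frac{1}{2 \cdot 6}\right) = 0 + \left(5 + \frac{1}{2} \cdot \frac{1}{6}\right) = 0 + \left(5 + \frac{1}{12}\right) = 0 + \frac{61}{12} = \frac{61}{12} \approx 5.0833$)
$n N = \left(-4\right) \frac{61}{12} = - \frac{61}{3}$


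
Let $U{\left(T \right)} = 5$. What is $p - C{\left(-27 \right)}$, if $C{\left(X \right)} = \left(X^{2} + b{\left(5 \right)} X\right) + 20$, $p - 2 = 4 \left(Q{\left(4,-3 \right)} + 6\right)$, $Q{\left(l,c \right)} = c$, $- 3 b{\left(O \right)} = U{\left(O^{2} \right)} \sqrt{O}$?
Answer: $-735 - 45 \sqrt{5} \approx -835.62$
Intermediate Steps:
$b{\left(O \right)} = - \frac{5 \sqrt{O}}{3}$
$p = 14$ ($p = 2 + 4 \left(-3 + 6\right) = 2 + 4 \cdot 3 = 2 + 12 = 14$)
$C{\left(X \right)} = 20 + X^{2} - \frac{5 X \sqrt{5}}{3}$ ($C{\left(X \right)} = \left(X^{2} + - \frac{5 \sqrt{5}}{3} X\right) + 20 = \left(X^{2} - \frac{5 X \sqrt{5}}{3}\right) + 20 = 20 + X^{2} - \frac{5 X \sqrt{5}}{3}$)
$p - C{\left(-27 \right)} = 14 - \left(20 + \left(-27\right)^{2} - - 45 \sqrt{5}\right) = 14 - \left(20 + 729 + 45 \sqrt{5}\right) = 14 - \left(749 + 45 \sqrt{5}\right) = -735 - 45 \sqrt{5}$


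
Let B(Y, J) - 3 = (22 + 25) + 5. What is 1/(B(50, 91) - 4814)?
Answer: -1/4759 ≈ -0.00021013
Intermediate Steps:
B(Y, J) = 55 (B(Y, J) = 3 + ((22 + 25) + 5) = 3 + (47 + 5) = 3 + 52 = 55)
1/(B(50, 91) - 4814) = 1/(55 - 4814) = 1/(-4759) = -1/4759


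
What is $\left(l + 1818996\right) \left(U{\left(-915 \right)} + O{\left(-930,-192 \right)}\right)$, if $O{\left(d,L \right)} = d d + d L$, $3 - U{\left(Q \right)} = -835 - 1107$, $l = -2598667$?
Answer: $-815071961755$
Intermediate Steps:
$U{\left(Q \right)} = 1945$ ($U{\left(Q \right)} = 3 - \left(-835 - 1107\right) = 3 - -1942 = 3 + 1942 = 1945$)
$O{\left(d,L \right)} = d^{2} + L d$
$\left(l + 1818996\right) \left(U{\left(-915 \right)} + O{\left(-930,-192 \right)}\right) = \left(-2598667 + 1818996\right) \left(1945 - 930 \left(-192 - 930\right)\right) = - 779671 \left(1945 - -1043460\right) = - 779671 \left(1945 + 1043460\right) = \left(-779671\right) 1045405 = -815071961755$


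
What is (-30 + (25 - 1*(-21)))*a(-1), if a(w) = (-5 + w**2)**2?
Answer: 256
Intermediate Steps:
(-30 + (25 - 1*(-21)))*a(-1) = (-30 + (25 - 1*(-21)))*(-5 + (-1)**2)**2 = (-30 + (25 + 21))*(-5 + 1)**2 = (-30 + 46)*(-4)**2 = 16*16 = 256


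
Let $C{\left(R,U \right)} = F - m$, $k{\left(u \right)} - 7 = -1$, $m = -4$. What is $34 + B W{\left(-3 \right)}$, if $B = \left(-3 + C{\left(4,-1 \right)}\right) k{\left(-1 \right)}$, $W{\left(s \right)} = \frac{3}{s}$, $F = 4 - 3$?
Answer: $22$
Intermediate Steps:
$F = 1$
$k{\left(u \right)} = 6$ ($k{\left(u \right)} = 7 - 1 = 6$)
$C{\left(R,U \right)} = 5$ ($C{\left(R,U \right)} = 1 - -4 = 1 + 4 = 5$)
$B = 12$ ($B = \left(-3 + 5\right) 6 = 2 \cdot 6 = 12$)
$34 + B W{\left(-3 \right)} = 34 + 12 \frac{3}{-3} = 34 + 12 \cdot 3 \left(- \frac{1}{3}\right) = 34 + 12 \left(-1\right) = 34 - 12 = 22$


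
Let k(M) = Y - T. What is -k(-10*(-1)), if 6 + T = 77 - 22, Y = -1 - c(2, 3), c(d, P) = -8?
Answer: 42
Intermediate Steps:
Y = 7 (Y = -1 - 1*(-8) = -1 + 8 = 7)
T = 49 (T = -6 + (77 - 22) = -6 + 55 = 49)
k(M) = -42 (k(M) = 7 - 1*49 = 7 - 49 = -42)
-k(-10*(-1)) = -1*(-42) = 42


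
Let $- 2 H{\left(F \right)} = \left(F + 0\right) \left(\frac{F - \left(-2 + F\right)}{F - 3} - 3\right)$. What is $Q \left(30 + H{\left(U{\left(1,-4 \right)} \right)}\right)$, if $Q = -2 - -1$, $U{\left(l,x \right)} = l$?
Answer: $-32$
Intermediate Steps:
$H{\left(F \right)} = - \frac{F \left(-3 + \frac{2}{-3 + F}\right)}{2}$ ($H{\left(F \right)} = - \frac{\left(F + 0\right) \left(\frac{F - \left(-2 + F\right)}{F - 3} - 3\right)}{2} = - \frac{F \left(\frac{2}{-3 + F} - 3\right)}{2} = - \frac{F \left(-3 + \frac{2}{-3 + F}\right)}{2}$)
$Q = -1$ ($Q = -2 + 1 = -1$)
$Q \left(30 + H{\left(U{\left(1,-4 \right)} \right)}\right) = - (30 + \frac{1}{2} \cdot 1 \frac{1}{-3 + 1} \left(-11 + 3 \cdot 1\right)) = - (30 + \frac{1}{2} \cdot 1 \frac{1}{-2} \left(-11 + 3\right)) = - (30 + \frac{1}{2} \cdot 1 \left(- \frac{1}{2}\right) \left(-8\right)) = - (30 + 2) = \left(-1\right) 32 = -32$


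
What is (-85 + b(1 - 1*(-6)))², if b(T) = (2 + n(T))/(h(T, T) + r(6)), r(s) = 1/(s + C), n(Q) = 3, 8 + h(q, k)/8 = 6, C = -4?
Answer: 6996025/961 ≈ 7279.9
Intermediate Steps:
h(q, k) = -16 (h(q, k) = -64 + 8*6 = -64 + 48 = -16)
r(s) = 1/(-4 + s) (r(s) = 1/(s - 4) = 1/(-4 + s))
b(T) = -10/31 (b(T) = (2 + 3)/(-16 + 1/(-4 + 6)) = 5/(-16 + 1/2) = 5/(-16 + ½) = 5/(-31/2) = 5*(-2/31) = -10/31)
(-85 + b(1 - 1*(-6)))² = (-85 - 10/31)² = (-2645/31)² = 6996025/961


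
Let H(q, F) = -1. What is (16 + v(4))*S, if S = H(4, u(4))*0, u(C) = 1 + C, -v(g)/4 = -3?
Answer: 0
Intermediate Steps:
v(g) = 12 (v(g) = -4*(-3) = 12)
S = 0 (S = -1*0 = 0)
(16 + v(4))*S = (16 + 12)*0 = 28*0 = 0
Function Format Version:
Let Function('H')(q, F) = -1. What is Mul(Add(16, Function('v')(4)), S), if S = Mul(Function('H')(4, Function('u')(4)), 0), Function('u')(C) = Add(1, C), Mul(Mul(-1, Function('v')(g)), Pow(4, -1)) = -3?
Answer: 0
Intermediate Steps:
Function('v')(g) = 12 (Function('v')(g) = Mul(-4, -3) = 12)
S = 0 (S = Mul(-1, 0) = 0)
Mul(Add(16, Function('v')(4)), S) = Mul(Add(16, 12), 0) = Mul(28, 0) = 0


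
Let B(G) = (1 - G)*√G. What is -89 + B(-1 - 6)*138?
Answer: -89 + 1104*I*√7 ≈ -89.0 + 2920.9*I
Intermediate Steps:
B(G) = √G*(1 - G)
-89 + B(-1 - 6)*138 = -89 + (√(-1 - 6)*(1 - (-1 - 6)))*138 = -89 + (√(-7)*(1 - 1*(-7)))*138 = -89 + ((I*√7)*(1 + 7))*138 = -89 + ((I*√7)*8)*138 = -89 + (8*I*√7)*138 = -89 + 1104*I*√7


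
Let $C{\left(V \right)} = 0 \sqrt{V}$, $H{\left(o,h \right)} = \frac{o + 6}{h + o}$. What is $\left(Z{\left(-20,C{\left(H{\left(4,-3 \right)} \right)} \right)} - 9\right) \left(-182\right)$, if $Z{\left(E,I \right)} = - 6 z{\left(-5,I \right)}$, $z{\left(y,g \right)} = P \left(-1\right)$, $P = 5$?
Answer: $-3822$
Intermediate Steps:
$H{\left(o,h \right)} = \frac{6 + o}{h + o}$
$z{\left(y,g \right)} = -5$ ($z{\left(y,g \right)} = 5 \left(-1\right) = -5$)
$C{\left(V \right)} = 0$
$Z{\left(E,I \right)} = 30$ ($Z{\left(E,I \right)} = \left(-6\right) \left(-5\right) = 30$)
$\left(Z{\left(-20,C{\left(H{\left(4,-3 \right)} \right)} \right)} - 9\right) \left(-182\right) = \left(30 - 9\right) \left(-182\right) = 21 \left(-182\right) = -3822$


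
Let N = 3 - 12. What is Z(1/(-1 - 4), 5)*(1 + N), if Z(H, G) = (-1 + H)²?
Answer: -288/25 ≈ -11.520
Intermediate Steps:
N = -9 (N = 3 - 2*6 = 3 - 12 = -9)
Z(1/(-1 - 4), 5)*(1 + N) = (-1 + 1/(-1 - 4))²*(1 - 9) = (-1 + 1/(-5))²*(-8) = (-1 - ⅕)²*(-8) = (-6/5)²*(-8) = (36/25)*(-8) = -288/25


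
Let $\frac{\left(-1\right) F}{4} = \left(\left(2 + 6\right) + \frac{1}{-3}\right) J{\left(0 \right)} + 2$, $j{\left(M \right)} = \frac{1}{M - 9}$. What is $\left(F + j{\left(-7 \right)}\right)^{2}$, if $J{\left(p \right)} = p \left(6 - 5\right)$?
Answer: $\frac{16641}{256} \approx 65.004$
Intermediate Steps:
$J{\left(p \right)} = p$ ($J{\left(p \right)} = p 1 = p$)
$j{\left(M \right)} = \frac{1}{-9 + M}$
$F = -8$ ($F = - 4 \left(\left(\left(2 + 6\right) + \frac{1}{-3}\right) 0 + 2\right) = - 4 \left(\left(8 - \frac{1}{3}\right) 0 + 2\right) = - 4 \left(\frac{23}{3} \cdot 0 + 2\right) = - 4 \left(0 + 2\right) = \left(-4\right) 2 = -8$)
$\left(F + j{\left(-7 \right)}\right)^{2} = \left(-8 + \frac{1}{-9 - 7}\right)^{2} = \left(-8 + \frac{1}{-16}\right)^{2} = \left(-8 - \frac{1}{16}\right)^{2} = \left(- \frac{129}{16}\right)^{2} = \frac{16641}{256}$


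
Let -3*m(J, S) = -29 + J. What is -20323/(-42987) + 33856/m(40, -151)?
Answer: -4365880063/472857 ≈ -9233.0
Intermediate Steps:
m(J, S) = 29/3 - J/3 (m(J, S) = -(-29 + J)/3 = 29/3 - J/3)
-20323/(-42987) + 33856/m(40, -151) = -20323/(-42987) + 33856/(29/3 - ⅓*40) = -20323*(-1/42987) + 33856/(29/3 - 40/3) = 20323/42987 + 33856/(-11/3) = 20323/42987 + 33856*(-3/11) = 20323/42987 - 101568/11 = -4365880063/472857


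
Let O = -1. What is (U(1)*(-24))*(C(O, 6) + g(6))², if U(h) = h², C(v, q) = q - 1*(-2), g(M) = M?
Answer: -4704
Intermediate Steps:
C(v, q) = 2 + q (C(v, q) = q + 2 = 2 + q)
(U(1)*(-24))*(C(O, 6) + g(6))² = (1²*(-24))*((2 + 6) + 6)² = (1*(-24))*(8 + 6)² = -24*14² = -24*196 = -4704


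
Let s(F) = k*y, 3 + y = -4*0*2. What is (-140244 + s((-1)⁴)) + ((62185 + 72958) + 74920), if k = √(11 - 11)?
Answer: 69819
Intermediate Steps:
k = 0 (k = √0 = 0)
y = -3 (y = -3 - 4*0*2 = -3 + 0*2 = -3 + 0 = -3)
s(F) = 0 (s(F) = 0*(-3) = 0)
(-140244 + s((-1)⁴)) + ((62185 + 72958) + 74920) = (-140244 + 0) + ((62185 + 72958) + 74920) = -140244 + (135143 + 74920) = -140244 + 210063 = 69819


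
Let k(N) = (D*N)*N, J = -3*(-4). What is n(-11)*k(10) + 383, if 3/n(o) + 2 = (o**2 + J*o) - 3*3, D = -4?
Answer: 4813/11 ≈ 437.55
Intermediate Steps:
J = 12
n(o) = 3/(-11 + o**2 + 12*o) (n(o) = 3/(-2 + ((o**2 + 12*o) - 3*3)) = 3/(-2 + ((o**2 + 12*o) - 9)) = 3/(-2 + (-9 + o**2 + 12*o)) = 3/(-11 + o**2 + 12*o))
k(N) = -4*N**2 (k(N) = (-4*N)*N = -4*N**2)
n(-11)*k(10) + 383 = (3/(-11 + (-11)**2 + 12*(-11)))*(-4*10**2) + 383 = (3/(-11 + 121 - 132))*(-4*100) + 383 = (3/(-22))*(-400) + 383 = (3*(-1/22))*(-400) + 383 = -3/22*(-400) + 383 = 600/11 + 383 = 4813/11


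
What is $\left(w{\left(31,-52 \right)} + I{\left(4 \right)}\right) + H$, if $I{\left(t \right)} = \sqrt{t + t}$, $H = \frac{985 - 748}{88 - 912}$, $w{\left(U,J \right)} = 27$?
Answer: $\frac{22011}{824} + 2 \sqrt{2} \approx 29.541$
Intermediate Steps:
$H = - \frac{237}{824}$ ($H = \frac{237}{-824} = 237 \left(- \frac{1}{824}\right) = - \frac{237}{824} \approx -0.28762$)
$I{\left(t \right)} = \sqrt{2} \sqrt{t}$ ($I{\left(t \right)} = \sqrt{2 t} = \sqrt{2} \sqrt{t}$)
$\left(w{\left(31,-52 \right)} + I{\left(4 \right)}\right) + H = \left(27 + \sqrt{2} \sqrt{4}\right) - \frac{237}{824} = \left(27 + \sqrt{2} \cdot 2\right) - \frac{237}{824} = \left(27 + 2 \sqrt{2}\right) - \frac{237}{824} = \frac{22011}{824} + 2 \sqrt{2}$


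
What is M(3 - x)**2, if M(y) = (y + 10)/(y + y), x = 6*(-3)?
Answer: 961/1764 ≈ 0.54478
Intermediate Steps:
x = -18
M(y) = (10 + y)/(2*y) (M(y) = (10 + y)/((2*y)) = (10 + y)*(1/(2*y)) = (10 + y)/(2*y))
M(3 - x)**2 = ((10 + (3 - 1*(-18)))/(2*(3 - 1*(-18))))**2 = ((10 + (3 + 18))/(2*(3 + 18)))**2 = ((1/2)*(10 + 21)/21)**2 = ((1/2)*(1/21)*31)**2 = (31/42)**2 = 961/1764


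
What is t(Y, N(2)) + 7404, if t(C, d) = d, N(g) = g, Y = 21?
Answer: 7406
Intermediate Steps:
t(Y, N(2)) + 7404 = 2 + 7404 = 7406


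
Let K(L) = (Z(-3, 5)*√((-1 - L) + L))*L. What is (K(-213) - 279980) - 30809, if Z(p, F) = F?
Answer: -310789 - 1065*I ≈ -3.1079e+5 - 1065.0*I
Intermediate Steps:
K(L) = 5*I*L (K(L) = (5*√((-1 - L) + L))*L = (5*√(-1))*L = (5*I)*L = 5*I*L)
(K(-213) - 279980) - 30809 = (5*I*(-213) - 279980) - 30809 = (-1065*I - 279980) - 30809 = (-279980 - 1065*I) - 30809 = -310789 - 1065*I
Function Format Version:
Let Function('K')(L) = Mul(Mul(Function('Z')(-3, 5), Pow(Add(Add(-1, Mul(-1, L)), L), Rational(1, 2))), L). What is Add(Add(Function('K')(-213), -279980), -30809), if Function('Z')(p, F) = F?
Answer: Add(-310789, Mul(-1065, I)) ≈ Add(-3.1079e+5, Mul(-1065.0, I))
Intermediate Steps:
Function('K')(L) = Mul(5, I, L) (Function('K')(L) = Mul(Mul(5, Pow(Add(Add(-1, Mul(-1, L)), L), Rational(1, 2))), L) = Mul(Mul(5, Pow(-1, Rational(1, 2))), L) = Mul(Mul(5, I), L) = Mul(5, I, L))
Add(Add(Function('K')(-213), -279980), -30809) = Add(Add(Mul(5, I, -213), -279980), -30809) = Add(Add(Mul(-1065, I), -279980), -30809) = Add(Add(-279980, Mul(-1065, I)), -30809) = Add(-310789, Mul(-1065, I))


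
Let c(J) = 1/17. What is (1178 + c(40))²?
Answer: 401080729/289 ≈ 1.3878e+6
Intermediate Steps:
c(J) = 1/17
(1178 + c(40))² = (1178 + 1/17)² = (20027/17)² = 401080729/289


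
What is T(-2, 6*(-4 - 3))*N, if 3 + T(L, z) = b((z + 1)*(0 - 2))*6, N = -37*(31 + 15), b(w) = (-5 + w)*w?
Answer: -64473462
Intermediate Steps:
b(w) = w*(-5 + w)
N = -1702 (N = -37*46 = -1702)
T(L, z) = -3 + 6*(-7 - 2*z)*(-2 - 2*z) (T(L, z) = -3 + (((z + 1)*(0 - 2))*(-5 + (z + 1)*(0 - 2)))*6 = -3 + (((1 + z)*(-2))*(-5 + (1 + z)*(-2)))*6 = -3 + ((-2 - 2*z)*(-5 + (-2 - 2*z)))*6 = -3 + ((-2 - 2*z)*(-7 - 2*z))*6 = -3 + ((-7 - 2*z)*(-2 - 2*z))*6 = -3 + 6*(-7 - 2*z)*(-2 - 2*z))
T(-2, 6*(-4 - 3))*N = (81 + 24*(6*(-4 - 3))**2 + 108*(6*(-4 - 3)))*(-1702) = (81 + 24*(6*(-7))**2 + 108*(6*(-7)))*(-1702) = (81 + 24*(-42)**2 + 108*(-42))*(-1702) = (81 + 24*1764 - 4536)*(-1702) = (81 + 42336 - 4536)*(-1702) = 37881*(-1702) = -64473462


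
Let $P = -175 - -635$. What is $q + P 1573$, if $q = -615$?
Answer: $722965$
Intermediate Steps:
$P = 460$ ($P = -175 + 635 = 460$)
$q + P 1573 = -615 + 460 \cdot 1573 = -615 + 723580 = 722965$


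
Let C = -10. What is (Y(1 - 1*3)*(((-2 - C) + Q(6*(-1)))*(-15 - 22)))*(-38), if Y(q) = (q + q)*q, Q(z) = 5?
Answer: 146224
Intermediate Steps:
Y(q) = 2*q² (Y(q) = (2*q)*q = 2*q²)
(Y(1 - 1*3)*(((-2 - C) + Q(6*(-1)))*(-15 - 22)))*(-38) = ((2*(1 - 1*3)²)*(((-2 - 1*(-10)) + 5)*(-15 - 22)))*(-38) = ((2*(1 - 3)²)*(((-2 + 10) + 5)*(-37)))*(-38) = ((2*(-2)²)*((8 + 5)*(-37)))*(-38) = ((2*4)*(13*(-37)))*(-38) = (8*(-481))*(-38) = -3848*(-38) = 146224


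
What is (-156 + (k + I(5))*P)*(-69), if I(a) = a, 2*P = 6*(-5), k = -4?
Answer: 11799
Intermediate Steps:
P = -15 (P = (6*(-5))/2 = (½)*(-30) = -15)
(-156 + (k + I(5))*P)*(-69) = (-156 + (-4 + 5)*(-15))*(-69) = (-156 + 1*(-15))*(-69) = (-156 - 15)*(-69) = -171*(-69) = 11799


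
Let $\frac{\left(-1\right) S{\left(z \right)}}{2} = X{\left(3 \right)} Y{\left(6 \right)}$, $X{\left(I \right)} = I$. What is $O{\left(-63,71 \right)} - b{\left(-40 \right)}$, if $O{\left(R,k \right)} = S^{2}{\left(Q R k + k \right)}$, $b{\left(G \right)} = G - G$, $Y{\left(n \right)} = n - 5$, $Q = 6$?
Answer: $36$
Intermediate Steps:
$Y{\left(n \right)} = -5 + n$
$S{\left(z \right)} = -6$ ($S{\left(z \right)} = - 2 \cdot 3 \left(-5 + 6\right) = - 2 \cdot 3 \cdot 1 = \left(-2\right) 3 = -6$)
$b{\left(G \right)} = 0$
$O{\left(R,k \right)} = 36$ ($O{\left(R,k \right)} = \left(-6\right)^{2} = 36$)
$O{\left(-63,71 \right)} - b{\left(-40 \right)} = 36 - 0 = 36 + 0 = 36$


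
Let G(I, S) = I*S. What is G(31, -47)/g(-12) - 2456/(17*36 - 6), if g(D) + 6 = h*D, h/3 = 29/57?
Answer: 868957/15554 ≈ 55.867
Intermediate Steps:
h = 29/19 (h = 3*(29/57) = 29/19 ≈ 1.5263)
g(D) = -6 + 29*D/19
G(31, -47)/g(-12) - 2456/(17*36 - 6) = (31*(-47))/(-6 + (29/19)*(-12)) - 2456/(17*36 - 6) = -1457/(-6 - 348/19) - 2456/(612 - 6) = -1457/(-462/19) - 2456/606 = -1457*(-19/462) - 2456*1/606 = 27683/462 - 1228/303 = 868957/15554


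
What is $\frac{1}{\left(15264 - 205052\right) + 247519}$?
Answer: $\frac{1}{57731} \approx 1.7322 \cdot 10^{-5}$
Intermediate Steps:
$\frac{1}{\left(15264 - 205052\right) + 247519} = \frac{1}{-189788 + 247519} = \frac{1}{57731}$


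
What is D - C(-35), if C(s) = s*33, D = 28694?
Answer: 29849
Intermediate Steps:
C(s) = 33*s
D - C(-35) = 28694 - 33*(-35) = 28694 - 1*(-1155) = 28694 + 1155 = 29849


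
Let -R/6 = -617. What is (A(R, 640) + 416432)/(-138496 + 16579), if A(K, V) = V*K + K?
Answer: -2789414/121917 ≈ -22.880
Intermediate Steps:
R = 3702 (R = -6*(-617) = 3702)
A(K, V) = K + K*V (A(K, V) = K*V + K = K + K*V)
(A(R, 640) + 416432)/(-138496 + 16579) = (3702*(1 + 640) + 416432)/(-138496 + 16579) = (3702*641 + 416432)/(-121917) = (2372982 + 416432)*(-1/121917) = 2789414*(-1/121917) = -2789414/121917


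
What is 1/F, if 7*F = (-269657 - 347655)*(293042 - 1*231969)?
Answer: -7/37701095776 ≈ -1.8567e-10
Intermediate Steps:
F = -37701095776/7 (F = ((-269657 - 347655)*(293042 - 1*231969))/7 = (-617312*(293042 - 231969))/7 = (-617312*61073)/7 = (⅐)*(-37701095776) = -37701095776/7 ≈ -5.3859e+9)
1/F = 1/(-37701095776/7) = -7/37701095776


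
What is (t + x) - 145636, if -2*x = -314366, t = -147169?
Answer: -135622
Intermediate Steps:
x = 157183 (x = -1/2*(-314366) = 157183)
(t + x) - 145636 = (-147169 + 157183) - 145636 = 10014 - 145636 = -135622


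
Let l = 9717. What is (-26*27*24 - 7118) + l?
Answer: -14249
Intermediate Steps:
(-26*27*24 - 7118) + l = (-26*27*24 - 7118) + 9717 = (-702*24 - 7118) + 9717 = (-16848 - 7118) + 9717 = -23966 + 9717 = -14249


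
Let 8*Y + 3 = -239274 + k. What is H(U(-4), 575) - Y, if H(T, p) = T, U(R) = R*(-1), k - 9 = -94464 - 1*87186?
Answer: 210475/4 ≈ 52619.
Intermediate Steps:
k = -181641 (k = 9 + (-94464 - 1*87186) = 9 + (-94464 - 87186) = 9 - 181650 = -181641)
U(R) = -R
Y = -210459/4 (Y = -3/8 + (-239274 - 181641)/8 = -3/8 + (⅛)*(-420915) = -3/8 - 420915/8 = -210459/4 ≈ -52615.)
H(U(-4), 575) - Y = -1*(-4) - 1*(-210459/4) = 4 + 210459/4 = 210475/4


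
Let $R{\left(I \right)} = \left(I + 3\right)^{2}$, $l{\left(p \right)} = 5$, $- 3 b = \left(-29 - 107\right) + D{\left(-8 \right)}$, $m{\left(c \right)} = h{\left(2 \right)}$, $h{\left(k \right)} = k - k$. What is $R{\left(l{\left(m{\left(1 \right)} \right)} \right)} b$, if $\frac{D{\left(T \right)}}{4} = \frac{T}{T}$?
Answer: $2816$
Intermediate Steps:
$D{\left(T \right)} = 4$ ($D{\left(T \right)} = 4 \frac{T}{T} = 4 \cdot 1 = 4$)
$h{\left(k \right)} = 0$
$m{\left(c \right)} = 0$
$b = 44$ ($b = - \frac{\left(-29 - 107\right) + 4}{3} = - \frac{-136 + 4}{3} = \left(- \frac{1}{3}\right) \left(-132\right) = 44$)
$R{\left(I \right)} = \left(3 + I\right)^{2}$
$R{\left(l{\left(m{\left(1 \right)} \right)} \right)} b = \left(3 + 5\right)^{2} \cdot 44 = 8^{2} \cdot 44 = 64 \cdot 44 = 2816$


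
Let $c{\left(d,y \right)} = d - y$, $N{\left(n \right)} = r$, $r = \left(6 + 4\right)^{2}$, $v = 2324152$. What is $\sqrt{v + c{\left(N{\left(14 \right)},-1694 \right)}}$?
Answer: $\sqrt{2325946} \approx 1525.1$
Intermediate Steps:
$r = 100$ ($r = 10^{2} = 100$)
$N{\left(n \right)} = 100$
$\sqrt{v + c{\left(N{\left(14 \right)},-1694 \right)}} = \sqrt{2324152 + \left(100 - -1694\right)} = \sqrt{2324152 + \left(100 + 1694\right)} = \sqrt{2324152 + 1794} = \sqrt{2325946}$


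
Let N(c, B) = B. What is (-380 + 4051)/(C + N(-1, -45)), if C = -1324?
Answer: -3671/1369 ≈ -2.6815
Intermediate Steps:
(-380 + 4051)/(C + N(-1, -45)) = (-380 + 4051)/(-1324 - 45) = 3671/(-1369) = 3671*(-1/1369) = -3671/1369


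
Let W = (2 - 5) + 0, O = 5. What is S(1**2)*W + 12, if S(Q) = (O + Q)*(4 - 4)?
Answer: 12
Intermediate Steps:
S(Q) = 0 (S(Q) = (5 + Q)*(4 - 4) = (5 + Q)*0 = 0)
W = -3 (W = -3 + 0 = -3)
S(1**2)*W + 12 = 0*(-3) + 12 = 0 + 12 = 12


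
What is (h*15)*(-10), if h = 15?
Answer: -2250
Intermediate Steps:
(h*15)*(-10) = (15*15)*(-10) = 225*(-10) = -2250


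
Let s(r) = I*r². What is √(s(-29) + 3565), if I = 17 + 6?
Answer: 2*√5727 ≈ 151.35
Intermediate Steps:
I = 23
s(r) = 23*r²
√(s(-29) + 3565) = √(23*(-29)² + 3565) = √(23*841 + 3565) = √(19343 + 3565) = √22908 = 2*√5727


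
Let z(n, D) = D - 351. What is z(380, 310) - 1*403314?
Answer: -403355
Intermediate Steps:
z(n, D) = -351 + D
z(380, 310) - 1*403314 = (-351 + 310) - 1*403314 = -41 - 403314 = -403355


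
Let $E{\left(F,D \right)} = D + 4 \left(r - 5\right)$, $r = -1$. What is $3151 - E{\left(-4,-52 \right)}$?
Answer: $3227$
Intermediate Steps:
$E{\left(F,D \right)} = -24 + D$ ($E{\left(F,D \right)} = D + 4 \left(-1 - 5\right) = D + 4 \left(-6\right) = D - 24 = -24 + D$)
$3151 - E{\left(-4,-52 \right)} = 3151 - \left(-24 - 52\right) = 3151 - -76 = 3151 + 76 = 3227$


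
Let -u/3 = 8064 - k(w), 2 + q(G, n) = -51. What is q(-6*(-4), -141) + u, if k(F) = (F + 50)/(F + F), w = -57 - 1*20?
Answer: -3733649/154 ≈ -24244.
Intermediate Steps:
w = -77 (w = -57 - 20 = -77)
q(G, n) = -53 (q(G, n) = -2 - 51 = -53)
k(F) = (50 + F)/(2*F) (k(F) = (50 + F)/((2*F)) = (50 + F)*(1/(2*F)) = (50 + F)/(2*F))
u = -3725487/154 (u = -3*(8064 - (50 - 77)/(2*(-77))) = -3*(8064 - (-1)*(-27)/(2*77)) = -3*(8064 - 1*27/154) = -3*(8064 - 27/154) = -3*1241829/154 = -3725487/154 ≈ -24191.)
q(-6*(-4), -141) + u = -53 - 3725487/154 = -3733649/154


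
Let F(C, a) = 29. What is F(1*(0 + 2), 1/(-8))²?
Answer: 841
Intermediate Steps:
F(1*(0 + 2), 1/(-8))² = 29² = 841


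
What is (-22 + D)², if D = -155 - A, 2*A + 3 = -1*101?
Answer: 15625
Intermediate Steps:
A = -52 (A = -3/2 + (-1*101)/2 = -3/2 + (½)*(-101) = -3/2 - 101/2 = -52)
D = -103 (D = -155 - 1*(-52) = -155 + 52 = -103)
(-22 + D)² = (-22 - 103)² = (-125)² = 15625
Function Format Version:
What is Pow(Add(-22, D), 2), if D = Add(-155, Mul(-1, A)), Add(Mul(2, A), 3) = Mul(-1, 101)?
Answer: 15625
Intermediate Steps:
A = -52 (A = Add(Rational(-3, 2), Mul(Rational(1, 2), Mul(-1, 101))) = Add(Rational(-3, 2), Mul(Rational(1, 2), -101)) = Add(Rational(-3, 2), Rational(-101, 2)) = -52)
D = -103 (D = Add(-155, Mul(-1, -52)) = Add(-155, 52) = -103)
Pow(Add(-22, D), 2) = Pow(Add(-22, -103), 2) = Pow(-125, 2) = 15625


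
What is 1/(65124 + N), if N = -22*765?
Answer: 1/48294 ≈ 2.0707e-5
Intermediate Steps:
N = -16830
1/(65124 + N) = 1/(65124 - 16830) = 1/48294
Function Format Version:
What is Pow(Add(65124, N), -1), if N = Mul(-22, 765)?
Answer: Rational(1, 48294) ≈ 2.0707e-5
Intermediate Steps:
N = -16830
Pow(Add(65124, N), -1) = Pow(Add(65124, -16830), -1) = Pow(48294, -1) = Rational(1, 48294)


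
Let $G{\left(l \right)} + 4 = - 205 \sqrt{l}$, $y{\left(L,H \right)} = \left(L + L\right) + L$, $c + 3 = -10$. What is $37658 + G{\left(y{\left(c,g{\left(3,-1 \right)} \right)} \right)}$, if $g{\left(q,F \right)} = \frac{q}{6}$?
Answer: $37654 - 205 i \sqrt{39} \approx 37654.0 - 1280.2 i$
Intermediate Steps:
$g{\left(q,F \right)} = \frac{q}{6}$ ($g{\left(q,F \right)} = q \frac{1}{6} = \frac{q}{6}$)
$c = -13$ ($c = -3 - 10 = -13$)
$y{\left(L,H \right)} = 3 L$ ($y{\left(L,H \right)} = 2 L + L = 3 L$)
$G{\left(l \right)} = -4 - 205 \sqrt{l}$
$37658 + G{\left(y{\left(c,g{\left(3,-1 \right)} \right)} \right)} = 37658 - \left(4 + 205 \sqrt{3 \left(-13\right)}\right) = 37658 - \left(4 + 205 \sqrt{-39}\right) = 37658 - \left(4 + 205 i \sqrt{39}\right) = 37654 - 205 i \sqrt{39}$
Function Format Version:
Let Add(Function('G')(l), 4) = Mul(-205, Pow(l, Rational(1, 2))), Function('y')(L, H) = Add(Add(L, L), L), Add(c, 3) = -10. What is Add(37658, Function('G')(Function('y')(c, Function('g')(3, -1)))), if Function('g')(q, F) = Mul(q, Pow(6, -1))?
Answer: Add(37654, Mul(-205, I, Pow(39, Rational(1, 2)))) ≈ Add(37654., Mul(-1280.2, I))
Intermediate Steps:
Function('g')(q, F) = Mul(Rational(1, 6), q) (Function('g')(q, F) = Mul(q, Rational(1, 6)) = Mul(Rational(1, 6), q))
c = -13 (c = Add(-3, -10) = -13)
Function('y')(L, H) = Mul(3, L) (Function('y')(L, H) = Add(Mul(2, L), L) = Mul(3, L))
Function('G')(l) = Add(-4, Mul(-205, Pow(l, Rational(1, 2))))
Add(37658, Function('G')(Function('y')(c, Function('g')(3, -1)))) = Add(37658, Add(-4, Mul(-205, Pow(Mul(3, -13), Rational(1, 2))))) = Add(37658, Add(-4, Mul(-205, Pow(-39, Rational(1, 2))))) = Add(37658, Add(-4, Mul(-205, Mul(I, Pow(39, Rational(1, 2)))))) = Add(37658, Add(-4, Mul(-205, I, Pow(39, Rational(1, 2))))) = Add(37654, Mul(-205, I, Pow(39, Rational(1, 2))))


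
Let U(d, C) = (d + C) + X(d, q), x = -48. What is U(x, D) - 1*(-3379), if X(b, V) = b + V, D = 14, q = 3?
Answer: 3300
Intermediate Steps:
X(b, V) = V + b
U(d, C) = 3 + C + 2*d (U(d, C) = (d + C) + (3 + d) = (C + d) + (3 + d) = 3 + C + 2*d)
U(x, D) - 1*(-3379) = (3 + 14 + 2*(-48)) - 1*(-3379) = (3 + 14 - 96) + 3379 = -79 + 3379 = 3300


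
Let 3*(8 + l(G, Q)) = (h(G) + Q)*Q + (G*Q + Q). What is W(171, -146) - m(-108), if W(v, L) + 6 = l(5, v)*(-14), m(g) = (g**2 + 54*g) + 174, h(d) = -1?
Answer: -146348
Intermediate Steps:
m(g) = 174 + g**2 + 54*g
l(G, Q) = -8 + Q/3 + G*Q/3 + Q*(-1 + Q)/3 (l(G, Q) = -8 + ((-1 + Q)*Q + (G*Q + Q))/3 = -8 + (Q*(-1 + Q) + (Q + G*Q))/3 = -8 + (Q + G*Q + Q*(-1 + Q))/3 = -8 + (Q/3 + G*Q/3 + Q*(-1 + Q)/3) = -8 + Q/3 + G*Q/3 + Q*(-1 + Q)/3)
W(v, L) = 106 - 70*v/3 - 14*v**2/3 (W(v, L) = -6 + (-8 + v**2/3 + (1/3)*5*v)*(-14) = -6 + (-8 + v**2/3 + 5*v/3)*(-14) = -6 + (112 - 70*v/3 - 14*v**2/3) = 106 - 70*v/3 - 14*v**2/3)
W(171, -146) - m(-108) = (106 - 70/3*171 - 14/3*171**2) - (174 + (-108)**2 + 54*(-108)) = (106 - 3990 - 14/3*29241) - (174 + 11664 - 5832) = (106 - 3990 - 136458) - 1*6006 = -140342 - 6006 = -146348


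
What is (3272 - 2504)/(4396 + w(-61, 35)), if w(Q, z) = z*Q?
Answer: 768/2261 ≈ 0.33967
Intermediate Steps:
w(Q, z) = Q*z
(3272 - 2504)/(4396 + w(-61, 35)) = (3272 - 2504)/(4396 - 61*35) = 768/(4396 - 2135) = 768/2261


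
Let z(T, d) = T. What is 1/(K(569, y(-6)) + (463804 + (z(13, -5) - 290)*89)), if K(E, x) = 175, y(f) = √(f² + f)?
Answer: 1/439326 ≈ 2.2762e-6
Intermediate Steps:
y(f) = √(f + f²)
1/(K(569, y(-6)) + (463804 + (z(13, -5) - 290)*89)) = 1/(175 + (463804 + (13 - 290)*89)) = 1/(175 + (463804 - 277*89)) = 1/(175 + (463804 - 24653)) = 1/(175 + 439151) = 1/439326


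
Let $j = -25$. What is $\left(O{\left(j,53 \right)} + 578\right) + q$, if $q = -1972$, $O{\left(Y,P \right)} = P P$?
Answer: $1415$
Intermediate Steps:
$O{\left(Y,P \right)} = P^{2}$
$\left(O{\left(j,53 \right)} + 578\right) + q = \left(53^{2} + 578\right) - 1972 = \left(2809 + 578\right) - 1972 = 3387 - 1972 = 1415$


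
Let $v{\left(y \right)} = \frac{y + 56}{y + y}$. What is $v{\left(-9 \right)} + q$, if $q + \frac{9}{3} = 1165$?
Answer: $\frac{20869}{18} \approx 1159.4$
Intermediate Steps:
$v{\left(y \right)} = \frac{56 + y}{2 y}$
$q = 1162$ ($q = -3 + 1165 = 1162$)
$v{\left(-9 \right)} + q = \frac{56 - 9}{2 \left(-9\right)} + 1162 = \frac{1}{2} \left(- \frac{1}{9}\right) 47 + 1162 = - \frac{47}{18} + 1162 = \frac{20869}{18}$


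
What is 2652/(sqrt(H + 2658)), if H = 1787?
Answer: 2652*sqrt(4445)/4445 ≈ 39.778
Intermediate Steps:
2652/(sqrt(H + 2658)) = 2652/(sqrt(1787 + 2658)) = 2652/(sqrt(4445)) = 2652*(sqrt(4445)/4445) = 2652*sqrt(4445)/4445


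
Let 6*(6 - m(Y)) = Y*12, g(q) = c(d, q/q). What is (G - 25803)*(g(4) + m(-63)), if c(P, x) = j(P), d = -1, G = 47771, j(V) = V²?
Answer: 2921744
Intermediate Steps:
c(P, x) = P²
g(q) = 1 (g(q) = (-1)² = 1)
m(Y) = 6 - 2*Y (m(Y) = 6 - Y*12/6 = 6 - 2*Y)
(G - 25803)*(g(4) + m(-63)) = (47771 - 25803)*(1 + (6 - 2*(-63))) = 21968*(1 + (6 + 126)) = 21968*(1 + 132) = 21968*133 = 2921744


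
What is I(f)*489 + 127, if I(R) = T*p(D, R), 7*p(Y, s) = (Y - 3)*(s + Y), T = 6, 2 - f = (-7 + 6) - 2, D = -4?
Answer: -2807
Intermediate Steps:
f = 5 (f = 2 - ((-7 + 6) - 2) = 2 - (-1 - 2) = 2 - 1*(-3) = 2 + 3 = 5)
p(Y, s) = (-3 + Y)*(Y + s)/7 (p(Y, s) = ((Y - 3)*(s + Y))/7 = ((-3 + Y)*(Y + s))/7 = (-3 + Y)*(Y + s)/7)
I(R) = 24 - 6*R (I(R) = 6*(-3/7*(-4) - 3*R/7 + (⅐)*(-4)² + (⅐)*(-4)*R) = 6*(12/7 - 3*R/7 + (⅐)*16 - 4*R/7) = 6*(12/7 - 3*R/7 + 16/7 - 4*R/7) = 6*(4 - R) = 24 - 6*R)
I(f)*489 + 127 = (24 - 6*5)*489 + 127 = (24 - 30)*489 + 127 = -6*489 + 127 = -2934 + 127 = -2807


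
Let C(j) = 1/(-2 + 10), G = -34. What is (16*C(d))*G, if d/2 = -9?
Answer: -68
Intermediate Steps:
d = -18 (d = 2*(-9) = -18)
C(j) = ⅛ (C(j) = 1/8 = ⅛)
(16*C(d))*G = (16*(⅛))*(-34) = 2*(-34) = -68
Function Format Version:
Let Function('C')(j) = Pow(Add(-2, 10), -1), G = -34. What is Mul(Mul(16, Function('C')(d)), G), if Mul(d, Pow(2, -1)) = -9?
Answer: -68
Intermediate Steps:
d = -18 (d = Mul(2, -9) = -18)
Function('C')(j) = Rational(1, 8) (Function('C')(j) = Pow(8, -1) = Rational(1, 8))
Mul(Mul(16, Function('C')(d)), G) = Mul(Mul(16, Rational(1, 8)), -34) = Mul(2, -34) = -68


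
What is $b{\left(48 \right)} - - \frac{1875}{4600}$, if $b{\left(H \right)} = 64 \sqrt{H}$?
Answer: $\frac{75}{184} + 256 \sqrt{3} \approx 443.81$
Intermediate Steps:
$b{\left(48 \right)} - - \frac{1875}{4600} = 64 \sqrt{48} - - \frac{1875}{4600} = 64 \cdot 4 \sqrt{3} - \left(-1875\right) \frac{1}{4600} = 256 \sqrt{3} - - \frac{75}{184} = 256 \sqrt{3} + \frac{75}{184} = \frac{75}{184} + 256 \sqrt{3}$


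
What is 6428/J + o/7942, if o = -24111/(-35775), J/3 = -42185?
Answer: -64621813/1274408850 ≈ -0.050707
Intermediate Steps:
J = -126555 (J = 3*(-42185) = -126555)
o = 893/1325 (o = -24111*(-1/35775) = 893/1325 ≈ 0.67396)
6428/J + o/7942 = 6428/(-126555) + (893/1325)/7942 = 6428*(-1/126555) + (893/1325)*(1/7942) = -6428/126555 + 47/553850 = -64621813/1274408850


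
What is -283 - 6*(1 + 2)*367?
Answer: -6889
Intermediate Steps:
-283 - 6*(1 + 2)*367 = -283 - 6*3*367 = -283 - 18*367 = -283 - 6606 = -6889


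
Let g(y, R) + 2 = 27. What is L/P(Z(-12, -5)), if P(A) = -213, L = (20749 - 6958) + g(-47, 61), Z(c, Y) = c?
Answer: -13816/213 ≈ -64.864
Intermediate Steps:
g(y, R) = 25 (g(y, R) = -2 + 27 = 25)
L = 13816 (L = (20749 - 6958) + 25 = 13791 + 25 = 13816)
L/P(Z(-12, -5)) = 13816/(-213) = 13816*(-1/213) = -13816/213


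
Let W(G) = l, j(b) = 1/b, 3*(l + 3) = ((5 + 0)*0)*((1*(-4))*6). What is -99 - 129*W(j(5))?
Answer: 288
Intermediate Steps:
l = -3 (l = -3 + (((5 + 0)*0)*((1*(-4))*6))/3 = -3 + ((5*0)*(-4*6))/3 = -3 + (0*(-24))/3 = -3 + (⅓)*0 = -3 + 0 = -3)
W(G) = -3
-99 - 129*W(j(5)) = -99 - 129*(-3) = -99 + 387 = 288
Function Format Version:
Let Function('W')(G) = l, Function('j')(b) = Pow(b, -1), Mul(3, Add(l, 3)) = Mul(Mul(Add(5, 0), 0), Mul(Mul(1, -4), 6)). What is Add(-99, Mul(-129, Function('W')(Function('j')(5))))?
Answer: 288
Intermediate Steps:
l = -3 (l = Add(-3, Mul(Rational(1, 3), Mul(Mul(Add(5, 0), 0), Mul(Mul(1, -4), 6)))) = Add(-3, Mul(Rational(1, 3), Mul(Mul(5, 0), Mul(-4, 6)))) = Add(-3, Mul(Rational(1, 3), Mul(0, -24))) = Add(-3, Mul(Rational(1, 3), 0)) = Add(-3, 0) = -3)
Function('W')(G) = -3
Add(-99, Mul(-129, Function('W')(Function('j')(5)))) = Add(-99, Mul(-129, -3)) = Add(-99, 387) = 288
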